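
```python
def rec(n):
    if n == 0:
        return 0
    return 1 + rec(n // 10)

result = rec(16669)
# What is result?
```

Count of digits of 16669: 5

Answer: 5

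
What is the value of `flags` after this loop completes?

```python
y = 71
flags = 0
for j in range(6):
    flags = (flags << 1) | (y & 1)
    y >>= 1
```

Reverse lowest 6 bits of 71
`flags` takes the values: 0 → 1 → 3 → 7 → 14 → 28 → 56

Answer: 56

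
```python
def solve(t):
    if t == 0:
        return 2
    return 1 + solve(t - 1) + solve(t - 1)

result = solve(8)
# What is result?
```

solve(t) = 1 + 2·solve(t-1), solve(0)=2. Closed form: (2+1)·2^8 - 1 = 767.

Answer: 767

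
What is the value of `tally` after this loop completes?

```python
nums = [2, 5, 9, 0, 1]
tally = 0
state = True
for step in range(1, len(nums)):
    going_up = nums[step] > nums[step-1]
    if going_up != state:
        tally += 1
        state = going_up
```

Count direction changes in [2, 5, 9, 0, 1]
`tally` takes the values: 0 → 1 → 2

Answer: 2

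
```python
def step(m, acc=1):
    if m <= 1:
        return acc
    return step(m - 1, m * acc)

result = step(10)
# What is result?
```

Accumulator trace (n, acc): (10, 1) -> (9, 10) -> (8, 90) -> (7, 720) -> (6, 5040) -> (5, 30240) -> (4, 151200) -> (3, 604800) -> (2, 1814400) -> (1, 3628800) -> return 3628800

Answer: 3628800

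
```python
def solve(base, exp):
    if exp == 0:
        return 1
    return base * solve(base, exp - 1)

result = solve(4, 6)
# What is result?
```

solve(4, 6) = 4 * 4 * 4 * 4 * 4 * 4 = 4096

Answer: 4096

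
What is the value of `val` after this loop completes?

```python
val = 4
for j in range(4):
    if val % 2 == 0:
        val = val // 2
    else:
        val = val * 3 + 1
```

Collatz-style transformation from 4
`val` takes the values: 4 → 2 → 1 → 4 → 2

Answer: 2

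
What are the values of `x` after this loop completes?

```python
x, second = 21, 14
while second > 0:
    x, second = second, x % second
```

GCD of 21 and 14
`x` takes the values: 21 → 14 → 7

Answer: 7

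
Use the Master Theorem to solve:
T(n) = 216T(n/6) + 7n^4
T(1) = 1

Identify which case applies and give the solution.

a=216, b=6, f(n)=7n^4. log_6(216) = 3. Since c=4 > 3 and the regularity condition holds (216(n/6)^4 = (216/6^4)n^4 with 216/6^4 < 1), Case 3 applies: T(n) = Θ(f(n)) = O(n^4).

Answer: O(n^4) - Case 3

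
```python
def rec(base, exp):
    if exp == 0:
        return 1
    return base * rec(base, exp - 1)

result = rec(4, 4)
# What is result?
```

rec(4, 4) = 4 * 4 * 4 * 4 = 256

Answer: 256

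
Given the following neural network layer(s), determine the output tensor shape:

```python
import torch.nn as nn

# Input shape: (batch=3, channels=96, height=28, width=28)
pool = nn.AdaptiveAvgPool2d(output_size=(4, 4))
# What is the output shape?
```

Input: (3, 96, 28, 28) -> Output: (3, 96, 4, 4)

Answer: (3, 96, 4, 4)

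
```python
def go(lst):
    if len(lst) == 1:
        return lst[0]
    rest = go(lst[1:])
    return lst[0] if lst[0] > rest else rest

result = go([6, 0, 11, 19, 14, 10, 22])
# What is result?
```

Recursive max over [6, 0, 11, 19, 14, 10, 22] = 22

Answer: 22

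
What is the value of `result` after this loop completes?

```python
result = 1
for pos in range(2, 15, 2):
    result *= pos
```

Product of even numbers 2 to 14
`result` takes the values: 1 → 2 → 8 → 48 → 384 → 3840 → 46080 → 645120

Answer: 645120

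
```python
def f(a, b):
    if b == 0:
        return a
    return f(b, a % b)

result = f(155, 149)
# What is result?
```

f(155, 149) -> f(149, 6) -> f(6, 5) -> f(5, 1) -> f(1, 0) -> 1

Answer: 1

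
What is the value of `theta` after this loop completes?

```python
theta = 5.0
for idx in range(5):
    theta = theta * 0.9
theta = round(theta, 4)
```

Exponential decay: 5.0 * 0.9^5
`theta` takes the values: 5.0 → 4.5 → 4.05 → 3.645 → 3.2805 → 2.95245 → 2.9525

Answer: 2.9525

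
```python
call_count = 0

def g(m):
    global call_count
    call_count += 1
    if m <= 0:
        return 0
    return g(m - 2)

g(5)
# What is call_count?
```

Linear recursion stepping by 2: 4 calls from m=5 down to ≤0.

Answer: 4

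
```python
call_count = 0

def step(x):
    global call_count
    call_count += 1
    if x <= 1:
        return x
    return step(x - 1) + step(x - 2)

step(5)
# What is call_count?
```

Calls(x) = 1 + Calls(x-1) + Calls(x-2); Calls(0)=Calls(1)=1. For x=5 this gives 15.

Answer: 15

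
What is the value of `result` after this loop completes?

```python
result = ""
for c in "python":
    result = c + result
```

Reverse 'python'
`result` takes the values: "" → "p" → "yp" → "typ" → "htyp" → "ohtyp" → "nohtyp"

Answer: "nohtyp"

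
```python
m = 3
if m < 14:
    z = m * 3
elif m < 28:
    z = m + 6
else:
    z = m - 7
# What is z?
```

Trace:
`m = 3` → m = 3
`if m < 14: ...` → m < 14 is True → z = 9
So z = 9

Answer: 9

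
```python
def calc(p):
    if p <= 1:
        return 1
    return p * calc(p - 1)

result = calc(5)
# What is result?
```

calc(5) = 5 * 4 * 3 * 2 * 1 = 120

Answer: 120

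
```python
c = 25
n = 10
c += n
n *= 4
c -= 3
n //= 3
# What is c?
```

Trace:
`c = 25` → c = 25
`n = 10` → n = 10
`c += n` → c = 35
`n *= 4` → n = 40
`c -= 3` → c = 32
`n //= 3` → n = 13
So c = 32

Answer: 32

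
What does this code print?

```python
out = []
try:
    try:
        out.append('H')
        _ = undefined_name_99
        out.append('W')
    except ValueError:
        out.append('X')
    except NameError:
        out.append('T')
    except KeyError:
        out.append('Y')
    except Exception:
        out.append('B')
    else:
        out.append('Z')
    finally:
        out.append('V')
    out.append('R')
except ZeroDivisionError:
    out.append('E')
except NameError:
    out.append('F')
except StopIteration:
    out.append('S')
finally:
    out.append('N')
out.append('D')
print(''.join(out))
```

Execution trace: 'H' (inner try body) → 'T' (inner except NameError) → 'V' (inner finally) → 'R' (try body, no exception) → 'N' (finally) → 'D' (after the try/except). Output: HTVRND

Answer: HTVRND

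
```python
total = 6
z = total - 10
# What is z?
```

Trace:
`total = 6` → total = 6
`z = total - 10` → z = -4
So z = -4

Answer: -4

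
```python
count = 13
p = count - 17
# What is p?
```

Trace:
`count = 13` → count = 13
`p = count - 17` → p = -4
So p = -4

Answer: -4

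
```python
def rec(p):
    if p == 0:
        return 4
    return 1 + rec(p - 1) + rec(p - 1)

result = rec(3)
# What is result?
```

rec(p) = 1 + 2·rec(p-1), rec(0)=4. Closed form: (4+1)·2^3 - 1 = 39.

Answer: 39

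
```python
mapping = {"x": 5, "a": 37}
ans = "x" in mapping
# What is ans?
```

Trace:
`mapping = {"x": 5, "a": 37}` → mapping = {'x': 5, 'a': 37}
`ans = "x" in mapping` → ans = True
So ans = True

Answer: True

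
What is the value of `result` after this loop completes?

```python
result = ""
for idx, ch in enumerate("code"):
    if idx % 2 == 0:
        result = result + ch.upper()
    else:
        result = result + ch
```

Uppercase even positions in 'code'
`result` takes the values: "" → "C" → "Co" → "CoD" → "CoDe"

Answer: "CoDe"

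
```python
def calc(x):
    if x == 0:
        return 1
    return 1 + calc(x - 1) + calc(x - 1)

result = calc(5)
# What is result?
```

calc(x) = 1 + 2·calc(x-1), calc(0)=1. Closed form: (1+1)·2^5 - 1 = 63.

Answer: 63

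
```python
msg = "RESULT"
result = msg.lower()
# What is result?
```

Trace:
`msg = "RESULT"` → msg = 'RESULT'
`result = msg.lower()` → result = 'result'
So result = 'result'

Answer: 'result'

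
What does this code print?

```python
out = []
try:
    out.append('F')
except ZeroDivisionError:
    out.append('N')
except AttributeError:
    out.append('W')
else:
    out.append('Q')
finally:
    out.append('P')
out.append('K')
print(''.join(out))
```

Execution trace: 'F' (try body, no exception) → 'Q' (else) → 'P' (finally) → 'K' (after the try/except). Output: FQPK

Answer: FQPK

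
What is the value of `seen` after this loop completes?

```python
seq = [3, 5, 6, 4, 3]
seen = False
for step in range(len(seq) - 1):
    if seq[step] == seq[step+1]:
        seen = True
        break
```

Check consecutive duplicates in [3, 5, 6, 4, 3]
`seen` takes the values: False

Answer: False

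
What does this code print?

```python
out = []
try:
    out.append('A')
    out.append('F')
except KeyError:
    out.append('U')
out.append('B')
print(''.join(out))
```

Execution trace: 'A' (try body) → 'F' (try body, no exception) → 'B' (after the try/except). Output: AFB

Answer: AFB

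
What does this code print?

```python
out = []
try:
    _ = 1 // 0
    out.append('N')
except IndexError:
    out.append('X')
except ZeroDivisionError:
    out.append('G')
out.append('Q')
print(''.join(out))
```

Execution trace: 'G' (except ZeroDivisionError) → 'Q' (after the try/except). Output: GQ

Answer: GQ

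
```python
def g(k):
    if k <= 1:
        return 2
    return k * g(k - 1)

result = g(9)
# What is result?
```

g(9) = 9 * 8 * 7 * 6 * 5 * 4 * 3 * 2 * 2 = 725760

Answer: 725760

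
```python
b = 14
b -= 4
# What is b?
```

Trace:
`b = 14` → b = 14
`b -= 4` → b = 10
So b = 10

Answer: 10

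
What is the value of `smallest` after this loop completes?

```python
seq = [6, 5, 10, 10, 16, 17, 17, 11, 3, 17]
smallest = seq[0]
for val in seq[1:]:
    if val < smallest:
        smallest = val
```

Minimum of [6, 5, 10, 10, 16, 17, 17, 11, 3, 17]
`smallest` takes the values: 6 → 5 → 3

Answer: 3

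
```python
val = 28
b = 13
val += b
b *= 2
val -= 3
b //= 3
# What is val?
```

Trace:
`val = 28` → val = 28
`b = 13` → b = 13
`val += b` → val = 41
`b *= 2` → b = 26
`val -= 3` → val = 38
`b //= 3` → b = 8
So val = 38

Answer: 38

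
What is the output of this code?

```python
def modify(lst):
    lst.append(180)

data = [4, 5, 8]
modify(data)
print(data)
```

Key concept: function modifies passed list.
Step by step:
`data = [4, 5, 8]` → data = [4, 5, 8]
`modify(data)` → data = [4, 5, 8, 180]
`print(data)` → prints [4, 5, 8, 180]

Answer: [4, 5, 8, 180]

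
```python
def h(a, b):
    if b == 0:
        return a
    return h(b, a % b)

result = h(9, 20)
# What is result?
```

h(9, 20) -> h(20, 9) -> h(9, 2) -> h(2, 1) -> h(1, 0) -> 1

Answer: 1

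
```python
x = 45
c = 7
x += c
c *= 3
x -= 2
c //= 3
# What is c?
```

Trace:
`x = 45` → x = 45
`c = 7` → c = 7
`x += c` → x = 52
`c *= 3` → c = 21
`x -= 2` → x = 50
`c //= 3` → c = 7
So c = 7

Answer: 7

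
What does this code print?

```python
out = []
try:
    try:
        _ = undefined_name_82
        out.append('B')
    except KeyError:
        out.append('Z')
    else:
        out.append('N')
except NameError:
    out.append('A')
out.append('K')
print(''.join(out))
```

Execution trace: 'A' (outer except NameError) → 'K' (after the try/except). Output: AK

Answer: AK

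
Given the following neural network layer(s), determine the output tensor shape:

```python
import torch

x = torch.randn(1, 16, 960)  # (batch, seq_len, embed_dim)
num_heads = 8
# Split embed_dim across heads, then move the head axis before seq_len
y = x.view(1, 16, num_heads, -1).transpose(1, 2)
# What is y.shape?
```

Input: (1, 16, 960) -> head_dim = 960 // 8 = 120; after view: (1, 16, 8, 120) -> after transpose(1, 2): (1, 8, 16, 120) -> Output: (1, 8, 16, 120)

Answer: (1, 8, 16, 120)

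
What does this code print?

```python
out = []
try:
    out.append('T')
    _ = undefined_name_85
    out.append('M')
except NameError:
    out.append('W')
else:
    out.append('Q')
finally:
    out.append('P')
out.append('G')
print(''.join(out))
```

Execution trace: 'T' (try body) → 'W' (except NameError) → 'P' (finally) → 'G' (after the try/except). Output: TWPG

Answer: TWPG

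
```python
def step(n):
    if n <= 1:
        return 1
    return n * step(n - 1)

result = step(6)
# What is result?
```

step(6) = 6 * 5 * 4 * 3 * 2 * 1 = 720

Answer: 720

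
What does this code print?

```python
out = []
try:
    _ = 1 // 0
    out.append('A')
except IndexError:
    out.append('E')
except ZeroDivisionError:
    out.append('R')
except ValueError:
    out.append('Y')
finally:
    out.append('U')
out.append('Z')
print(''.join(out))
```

Execution trace: 'R' (except ZeroDivisionError) → 'U' (finally) → 'Z' (after the try/except). Output: RUZ

Answer: RUZ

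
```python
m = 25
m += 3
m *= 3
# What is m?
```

Trace:
`m = 25` → m = 25
`m += 3` → m = 28
`m *= 3` → m = 84
So m = 84

Answer: 84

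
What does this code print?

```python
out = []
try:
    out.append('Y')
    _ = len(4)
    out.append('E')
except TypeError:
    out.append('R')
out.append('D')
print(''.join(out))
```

Execution trace: 'Y' (try body) → 'R' (except TypeError) → 'D' (after the try/except). Output: YRD

Answer: YRD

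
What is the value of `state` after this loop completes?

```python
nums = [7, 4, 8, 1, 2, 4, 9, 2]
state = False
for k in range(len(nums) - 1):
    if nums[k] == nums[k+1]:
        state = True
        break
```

Check consecutive duplicates in [7, 4, 8, 1, 2, 4, 9, 2]
`state` takes the values: False

Answer: False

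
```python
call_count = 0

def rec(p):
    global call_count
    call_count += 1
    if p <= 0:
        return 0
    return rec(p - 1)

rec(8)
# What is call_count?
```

Linear recursion stepping by 1: 9 calls from p=8 down to ≤0.

Answer: 9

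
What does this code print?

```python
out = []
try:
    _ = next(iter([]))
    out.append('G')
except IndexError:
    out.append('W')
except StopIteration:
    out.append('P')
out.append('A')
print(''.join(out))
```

Execution trace: 'P' (except StopIteration) → 'A' (after the try/except). Output: PA

Answer: PA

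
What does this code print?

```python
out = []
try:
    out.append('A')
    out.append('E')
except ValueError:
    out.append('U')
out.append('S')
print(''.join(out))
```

Execution trace: 'A' (try body) → 'E' (try body, no exception) → 'S' (after the try/except). Output: AES

Answer: AES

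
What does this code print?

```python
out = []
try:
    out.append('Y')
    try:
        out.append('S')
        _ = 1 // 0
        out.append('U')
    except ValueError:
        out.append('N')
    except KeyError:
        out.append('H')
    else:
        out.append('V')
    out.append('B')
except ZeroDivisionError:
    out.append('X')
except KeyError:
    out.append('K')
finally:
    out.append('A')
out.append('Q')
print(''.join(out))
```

Execution trace: 'Y' (try body) → 'S' (inner try body) → 'X' (except ZeroDivisionError) → 'A' (finally) → 'Q' (after the try/except). Output: YSXAQ

Answer: YSXAQ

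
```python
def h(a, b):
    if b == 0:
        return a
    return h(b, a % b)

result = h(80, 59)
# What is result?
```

h(80, 59) -> h(59, 21) -> h(21, 17) -> h(17, 4) -> h(4, 1) -> h(1, 0) -> 1

Answer: 1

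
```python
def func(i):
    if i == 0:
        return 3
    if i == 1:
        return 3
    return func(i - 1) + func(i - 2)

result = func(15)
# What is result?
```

Build up from base cases: func(0)=3, func(1)=3, func(2)=6, func(3)=9, func(4)=15, func(5)=24, func(6)=39, ..., func(15)=2961

Answer: 2961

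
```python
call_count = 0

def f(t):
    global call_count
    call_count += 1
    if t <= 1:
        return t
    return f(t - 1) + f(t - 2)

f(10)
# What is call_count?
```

Calls(t) = 1 + Calls(t-1) + Calls(t-2); Calls(0)=Calls(1)=1. For t=10 this gives 177.

Answer: 177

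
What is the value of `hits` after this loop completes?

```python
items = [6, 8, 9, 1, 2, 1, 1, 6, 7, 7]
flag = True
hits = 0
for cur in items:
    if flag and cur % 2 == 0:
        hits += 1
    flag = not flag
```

Count even values at even positions
`hits` takes the values: 0 → 1 → 2

Answer: 2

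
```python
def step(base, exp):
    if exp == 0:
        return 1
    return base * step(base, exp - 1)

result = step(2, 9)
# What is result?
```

step(2, 9) = 2 * 2 * 2 * 2 * 2 * 2 * 2 * 2 * 2 = 512

Answer: 512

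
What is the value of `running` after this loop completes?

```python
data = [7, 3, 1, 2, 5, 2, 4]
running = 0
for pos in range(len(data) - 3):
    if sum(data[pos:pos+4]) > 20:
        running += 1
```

Count windows with sum > 20
`running` takes the values: 0

Answer: 0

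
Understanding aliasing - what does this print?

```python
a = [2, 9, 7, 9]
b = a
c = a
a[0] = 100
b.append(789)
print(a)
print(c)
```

Key concept: multiple aliases.
Step by step:
`a = [2, 9, 7, 9]` → a = [2, 9, 7, 9]
`b = a` → b = [2, 9, 7, 9] (same object as a)
`c = a` → c = [2, 9, 7, 9] (same object as a, b)
`a[0] = 100` → a = [100, 9, 7, 9] (same object as b, c); b = [100, 9, 7, 9] (same object as a, c); c = [100, 9, 7, 9] (same object as a, b)
`b.append(789)` → a = [100, 9, 7, 9, 789] (same object as b, c); b = [100, 9, 7, 9, 789] (same object as a, c); c = [100, 9, 7, 9, 789] (same object as a, b)
`print(a)` → prints [100, 9, 7, 9, 789]
`print(c)` → prints [100, 9, 7, 9, 789]

Answer:
[100, 9, 7, 9, 789]
[100, 9, 7, 9, 789]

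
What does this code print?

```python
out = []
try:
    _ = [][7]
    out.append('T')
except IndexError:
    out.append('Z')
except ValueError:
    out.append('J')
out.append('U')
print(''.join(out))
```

Execution trace: 'Z' (except IndexError) → 'U' (after the try/except). Output: ZU

Answer: ZU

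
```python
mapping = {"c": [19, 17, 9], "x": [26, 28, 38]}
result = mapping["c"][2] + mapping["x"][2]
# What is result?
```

Trace:
`mapping = {"c": [19, 17, 9], "x": [26, 28, 38]}` → mapping = {'c': [19, 17, 9], 'x': [26, 28, 38]}
`result = mapping["c"][2] + mapping["x"][2]` → result = 47
So result = 47

Answer: 47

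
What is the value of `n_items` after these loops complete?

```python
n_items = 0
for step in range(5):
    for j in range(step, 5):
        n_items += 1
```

Upper triangle: 5 + 4 + ... + 1
`n_items` takes the values: 0 → 1 → 2 → 3 → 4 → 5 → 6 → 7 → 8 → 9 → 10 → 11 → 12 → 13 → 14 → 15

Answer: 15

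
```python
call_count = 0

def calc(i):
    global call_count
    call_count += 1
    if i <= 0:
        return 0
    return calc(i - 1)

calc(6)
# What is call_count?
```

Linear recursion stepping by 1: 7 calls from i=6 down to ≤0.

Answer: 7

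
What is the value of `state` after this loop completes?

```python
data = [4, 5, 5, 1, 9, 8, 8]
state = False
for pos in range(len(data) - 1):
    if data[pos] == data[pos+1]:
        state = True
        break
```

Check consecutive duplicates in [4, 5, 5, 1, 9, 8, 8]
`state` takes the values: False → True

Answer: True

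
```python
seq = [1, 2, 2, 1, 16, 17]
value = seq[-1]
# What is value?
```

Trace:
`seq = [1, 2, 2, 1, 16, 17]` → seq = [1, 2, 2, 1, 16, 17]
`value = seq[-1]` → value = 17
So value = 17

Answer: 17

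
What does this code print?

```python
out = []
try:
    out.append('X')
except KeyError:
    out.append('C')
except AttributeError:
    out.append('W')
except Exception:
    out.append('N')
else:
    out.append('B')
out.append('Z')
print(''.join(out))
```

Execution trace: 'X' (try body, no exception) → 'B' (else) → 'Z' (after the try/except). Output: XBZ

Answer: XBZ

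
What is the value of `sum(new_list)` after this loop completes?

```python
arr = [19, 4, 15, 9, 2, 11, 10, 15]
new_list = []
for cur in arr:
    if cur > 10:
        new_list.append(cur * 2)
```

Sum of doubled values > 10
`new_list` takes the values: [] → [38] → [38, 30] → [38, 30, 22] → [38, 30, 22, 30]
So `sum(new_list)` = 120

Answer: 120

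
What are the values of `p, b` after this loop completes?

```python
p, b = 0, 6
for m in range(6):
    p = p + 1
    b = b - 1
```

p goes 0→6, b goes 6→0
`p, b` takes the values: (0, 6) → (1, 6) → (1, 5) → (2, 5) → (2, 4) → (3, 4) → (3, 3) → (4, 3) → (4, 2) → (5, 2) → (5, 1) → (6, 1) → (6, 0)

Answer: 6, 0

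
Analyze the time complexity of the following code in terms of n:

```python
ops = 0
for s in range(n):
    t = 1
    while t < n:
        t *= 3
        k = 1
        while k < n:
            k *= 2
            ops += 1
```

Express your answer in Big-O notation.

Each loop level contributes: n × log n × log n. Multiplying the contributions gives O(n log² n).

Answer: O(n log² n)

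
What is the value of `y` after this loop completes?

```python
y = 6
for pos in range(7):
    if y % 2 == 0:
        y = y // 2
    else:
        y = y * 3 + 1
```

Collatz-style transformation from 6
`y` takes the values: 6 → 3 → 10 → 5 → 16 → 8 → 4 → 2

Answer: 2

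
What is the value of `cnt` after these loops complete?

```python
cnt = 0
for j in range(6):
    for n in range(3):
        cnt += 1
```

6 * 3 = 18
`cnt` takes the values: 0 → 1 → 2 → 3 → 4 → 5 → 6 → 7 → 8 → 9 → 10 → 11 → 12 → 13 → 14 → 15 → 16 → 17 → 18

Answer: 18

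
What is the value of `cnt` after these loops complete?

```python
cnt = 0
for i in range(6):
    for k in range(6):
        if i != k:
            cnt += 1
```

6² - 6 (exclude diagonal)
`cnt` takes the values: 0 → 1 → 2 → 3 → 4 → 5 → 6 → 7 → 8 → 9 → 10 → 11 → 12 → 13 → 14 → 15 → 16 → 17 → 18 → 19 → 20 → 21 → 22 → 23 → 24 → 25 → 26 → 27 → 28 → 29 → 30

Answer: 30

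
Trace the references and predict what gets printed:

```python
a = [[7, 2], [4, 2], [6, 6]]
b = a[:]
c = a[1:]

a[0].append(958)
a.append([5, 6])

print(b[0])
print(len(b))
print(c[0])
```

Key concept: slice with nested mutation.
Step by step:
`a = [[7, 2], [4, 2], [6, 6]]` → a = [[7, 2], [4, 2], [6, 6]]
`b = a[:]` → b = [[7, 2], [4, 2], [6, 6]]
`c = a[1:]` → c = [[4, 2], [6, 6]]
`a[0].append(958)` → a = [[7, 2, 958], [4, 2], [6, 6]]; b = [[7, 2, 958], [4, 2], [6, 6]]
`a.append([5, 6])` → a = [[7, 2, 958], [4, 2], [6, 6], [5, 6]]
`print(b[0])` → prints [7, 2, 958]
`print(len(b))` → prints 3
`print(c[0])` → prints [4, 2]

Answer:
[7, 2, 958]
3
[4, 2]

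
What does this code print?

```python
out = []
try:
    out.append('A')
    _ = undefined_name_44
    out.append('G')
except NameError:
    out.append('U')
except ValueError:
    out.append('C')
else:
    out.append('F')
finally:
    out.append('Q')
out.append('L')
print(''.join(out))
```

Execution trace: 'A' (try body) → 'U' (except NameError) → 'Q' (finally) → 'L' (after the try/except). Output: AUQL

Answer: AUQL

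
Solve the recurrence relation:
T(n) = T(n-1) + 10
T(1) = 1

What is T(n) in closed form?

Unrolling: T(n) = T(1) + 10·(n-1) = 1 + 10(n-1) = 10n - 9.

Answer: T(n) = 10n - 9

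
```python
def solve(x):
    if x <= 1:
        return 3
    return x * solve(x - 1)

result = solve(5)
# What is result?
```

solve(5) = 5 * 4 * 3 * 2 * 3 = 360

Answer: 360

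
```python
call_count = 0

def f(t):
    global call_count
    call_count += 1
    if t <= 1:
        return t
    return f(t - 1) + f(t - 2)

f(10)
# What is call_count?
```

Calls(t) = 1 + Calls(t-1) + Calls(t-2); Calls(0)=Calls(1)=1. For t=10 this gives 177.

Answer: 177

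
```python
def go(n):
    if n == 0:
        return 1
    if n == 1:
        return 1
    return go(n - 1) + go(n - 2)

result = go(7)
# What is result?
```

Build up from base cases: go(0)=1, go(1)=1, go(2)=2, go(3)=3, go(4)=5, go(5)=8, go(6)=13, ..., go(7)=21

Answer: 21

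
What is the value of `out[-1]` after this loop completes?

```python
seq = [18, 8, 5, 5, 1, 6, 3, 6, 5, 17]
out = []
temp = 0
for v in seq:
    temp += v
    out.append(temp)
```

Cumulative sum ends at 74
`out` takes the values: [] → [18] → [18, 26] → [18, 26, 31] → [18, 26, 31, 36] → [18, 26, 31, 36, 37] → [18, 26, 31, 36, 37, 43] → [18, 26, 31, 36, 37, 43, 46] → [18, 26, 31, 36, 37, 43, 46, 52] → [18, 26, 31, 36, 37, 43, 46, 52, 57] → [18, 26, 31, 36, 37, 43, 46, 52, 57, 74]
So `out[-1]` = 74

Answer: 74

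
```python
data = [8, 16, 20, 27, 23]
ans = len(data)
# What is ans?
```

Trace:
`data = [8, 16, 20, 27, 23]` → data = [8, 16, 20, 27, 23]
`ans = len(data)` → ans = 5
So ans = 5

Answer: 5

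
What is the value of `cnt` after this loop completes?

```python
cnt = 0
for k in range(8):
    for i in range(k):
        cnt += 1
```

Triangle number: 0+1+2+...+7
`cnt` takes the values: 0 → 1 → 2 → 3 → 4 → 5 → 6 → 7 → 8 → 9 → 10 → 11 → 12 → 13 → 14 → 15 → 16 → 17 → 18 → 19 → 20 → 21 → 22 → 23 → 24 → 25 → 26 → 27 → 28

Answer: 28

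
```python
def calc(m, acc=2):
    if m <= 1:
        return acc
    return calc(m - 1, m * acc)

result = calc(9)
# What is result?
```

Accumulator trace (n, acc): (9, 2) -> (8, 18) -> (7, 144) -> (6, 1008) -> (5, 6048) -> (4, 30240) -> (3, 120960) -> (2, 362880) -> (1, 725760) -> return 725760

Answer: 725760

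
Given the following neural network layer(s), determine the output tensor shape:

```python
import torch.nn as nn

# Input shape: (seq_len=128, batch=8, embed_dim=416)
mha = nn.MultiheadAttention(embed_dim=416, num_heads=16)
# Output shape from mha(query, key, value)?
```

Input: (128, 8, 416) -> Output: (128, 8, 416)

Answer: (128, 8, 416)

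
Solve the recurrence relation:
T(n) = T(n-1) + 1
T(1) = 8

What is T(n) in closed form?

Unrolling: T(n) = T(1) + 1·(n-1) = 8 + 1(n-1) = n + 7.

Answer: T(n) = n + 7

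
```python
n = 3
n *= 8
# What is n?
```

Trace:
`n = 3` → n = 3
`n *= 8` → n = 24
So n = 24

Answer: 24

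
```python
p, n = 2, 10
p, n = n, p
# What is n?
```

Trace:
`p, n = 2, 10` → p = 2; n = 10
`p, n = n, p` → p = 10; n = 2
So n = 2

Answer: 2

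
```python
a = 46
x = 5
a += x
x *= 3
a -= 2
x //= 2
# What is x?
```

Trace:
`a = 46` → a = 46
`x = 5` → x = 5
`a += x` → a = 51
`x *= 3` → x = 15
`a -= 2` → a = 49
`x //= 2` → x = 7
So x = 7

Answer: 7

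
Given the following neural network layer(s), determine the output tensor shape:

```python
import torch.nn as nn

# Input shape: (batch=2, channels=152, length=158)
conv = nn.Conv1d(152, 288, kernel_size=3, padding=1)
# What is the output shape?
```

Input: (2, 152, 158) -> Output: (2, 288, 158)

Answer: (2, 288, 158)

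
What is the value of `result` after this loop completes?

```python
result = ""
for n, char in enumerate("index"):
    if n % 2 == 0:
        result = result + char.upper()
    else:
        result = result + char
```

Uppercase even positions in 'index'
`result` takes the values: "" → "I" → "In" → "InD" → "InDe" → "InDeX"

Answer: "InDeX"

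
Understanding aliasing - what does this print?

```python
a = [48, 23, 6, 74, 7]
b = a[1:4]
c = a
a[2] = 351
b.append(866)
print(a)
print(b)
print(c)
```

Key concept: slice vs alias.
Step by step:
`a = [48, 23, 6, 74, 7]` → a = [48, 23, 6, 74, 7]
`b = a[1:4]` → b = [23, 6, 74]
`c = a` → c = [48, 23, 6, 74, 7] (same object as a)
`a[2] = 351` → a = [48, 23, 351, 74, 7] (same object as c); c = [48, 23, 351, 74, 7] (same object as a)
`b.append(866)` → b = [23, 6, 74, 866]
`print(a)` → prints [48, 23, 351, 74, 7]
`print(b)` → prints [23, 6, 74, 866]
`print(c)` → prints [48, 23, 351, 74, 7]

Answer:
[48, 23, 351, 74, 7]
[23, 6, 74, 866]
[48, 23, 351, 74, 7]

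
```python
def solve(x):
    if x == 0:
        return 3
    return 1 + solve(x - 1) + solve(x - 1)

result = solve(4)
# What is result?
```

solve(x) = 1 + 2·solve(x-1), solve(0)=3. Closed form: (3+1)·2^4 - 1 = 63.

Answer: 63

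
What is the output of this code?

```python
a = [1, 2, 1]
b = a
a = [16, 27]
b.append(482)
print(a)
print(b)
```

Key concept: rebinding vs mutation: a is rebound to a new list, b still points at the original.
Step by step:
`a = [1, 2, 1]` → a = [1, 2, 1]
`b = a` → b = [1, 2, 1] (same object as a)
`a = [16, 27]` → a = [16, 27]
`b.append(482)` → b = [1, 2, 1, 482]
`print(a)` → prints [16, 27]
`print(b)` → prints [1, 2, 1, 482]

Answer:
[16, 27]
[1, 2, 1, 482]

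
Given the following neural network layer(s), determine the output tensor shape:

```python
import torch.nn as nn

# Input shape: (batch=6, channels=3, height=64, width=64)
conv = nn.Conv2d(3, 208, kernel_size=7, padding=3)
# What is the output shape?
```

Input: (6, 3, 64, 64) -> Output: (6, 208, 64, 64)

Answer: (6, 208, 64, 64)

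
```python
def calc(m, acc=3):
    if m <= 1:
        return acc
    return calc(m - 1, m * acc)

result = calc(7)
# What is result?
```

Accumulator trace (n, acc): (7, 3) -> (6, 21) -> (5, 126) -> (4, 630) -> (3, 2520) -> (2, 7560) -> (1, 15120) -> return 15120

Answer: 15120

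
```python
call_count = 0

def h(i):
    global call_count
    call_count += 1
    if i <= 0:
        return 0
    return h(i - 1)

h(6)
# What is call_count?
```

Linear recursion stepping by 1: 7 calls from i=6 down to ≤0.

Answer: 7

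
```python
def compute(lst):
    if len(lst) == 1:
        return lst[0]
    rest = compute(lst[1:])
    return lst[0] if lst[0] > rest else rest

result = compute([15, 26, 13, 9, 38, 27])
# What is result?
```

Recursive max over [15, 26, 13, 9, 38, 27] = 38

Answer: 38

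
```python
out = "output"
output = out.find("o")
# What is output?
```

Trace:
`out = "output"` → out = 'output'
`output = out.find("o")` → output = 0
So output = 0

Answer: 0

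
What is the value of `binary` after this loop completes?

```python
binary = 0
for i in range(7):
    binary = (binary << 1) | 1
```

Build 7 consecutive 1-bits: 0b1111111
`binary` takes the values: 0 → 1 → 3 → 7 → 15 → 31 → 63 → 127

Answer: 127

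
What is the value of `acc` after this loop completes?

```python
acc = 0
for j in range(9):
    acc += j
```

Sum of 0 to 8 = 36
`acc` takes the values: 0 → 1 → 3 → 6 → 10 → 15 → 21 → 28 → 36

Answer: 36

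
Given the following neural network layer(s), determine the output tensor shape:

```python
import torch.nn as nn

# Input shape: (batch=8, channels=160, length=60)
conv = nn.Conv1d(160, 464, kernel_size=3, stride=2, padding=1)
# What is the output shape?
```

Input: (8, 160, 60) -> Output: (8, 464, 30)

Answer: (8, 464, 30)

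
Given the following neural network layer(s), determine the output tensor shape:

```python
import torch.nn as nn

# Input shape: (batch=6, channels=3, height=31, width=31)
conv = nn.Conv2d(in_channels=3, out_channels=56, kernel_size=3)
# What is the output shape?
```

Input: (6, 3, 31, 31) -> Output: (6, 56, 29, 29)

Answer: (6, 56, 29, 29)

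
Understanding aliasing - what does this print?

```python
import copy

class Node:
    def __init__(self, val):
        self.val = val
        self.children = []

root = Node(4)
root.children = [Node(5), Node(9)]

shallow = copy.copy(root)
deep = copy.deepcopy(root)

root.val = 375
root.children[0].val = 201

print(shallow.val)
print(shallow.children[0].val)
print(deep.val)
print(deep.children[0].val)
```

Key concept: deep copy with custom objects.
Step by step:
`root = Node(4)` → root = Node(val=4, children=[])
`root.children = [Node(5), Node(9)]` → root = Node(val=4, children=[Node(val=5, children=[]), Node(val=9, children=[])])
`shallow = copy.copy(root)` → shallow = Node(val=4, children=[Node(val=5, children=[]), Node(val=9, children=[])])
`deep = copy.deepcopy(root)` → deep = Node(val=4, children=[Node(val=5, children=[]), Node(val=9, children=[])])
`root.val = 375` → root = Node(val=375, children=[Node(val=5, children=[]), Node(val=9, children=[])])
`root.children[0].val = 201` → root = Node(val=375, children=[Node(val=201, children=[]), Node(val=9, children=[])]); shallow = Node(val=4, children=[Node(val=201, children=[]), Node(val=9, children=[])])
`print(shallow.val)` → prints 4
`print(shallow.children[0].val)` → prints 201
`print(deep.val)` → prints 4
`print(deep.children[0].val)` → prints 5

Answer:
4
201
4
5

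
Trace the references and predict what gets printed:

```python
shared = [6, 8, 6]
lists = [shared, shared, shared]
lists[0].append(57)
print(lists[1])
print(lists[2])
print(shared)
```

Key concept: list of same reference.
Step by step:
`shared = [6, 8, 6]` → shared = [6, 8, 6]
`lists = [shared, shared, shared]` → lists = [[6, 8, 6], [6, 8, 6], [6, 8, 6]]
`lists[0].append(57)` → shared = [6, 8, 6, 57]; lists = [[6, 8, 6, 57], [6, 8, 6, 57], [6, 8, 6, 57]]
`print(lists[1])` → prints [6, 8, 6, 57]
`print(lists[2])` → prints [6, 8, 6, 57]
`print(shared)` → prints [6, 8, 6, 57]

Answer:
[6, 8, 6, 57]
[6, 8, 6, 57]
[6, 8, 6, 57]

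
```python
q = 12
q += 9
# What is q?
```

Trace:
`q = 12` → q = 12
`q += 9` → q = 21
So q = 21

Answer: 21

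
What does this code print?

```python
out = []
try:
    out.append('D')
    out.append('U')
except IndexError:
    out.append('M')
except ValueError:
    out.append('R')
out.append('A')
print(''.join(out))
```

Execution trace: 'D' (try body) → 'U' (try body, no exception) → 'A' (after the try/except). Output: DUA

Answer: DUA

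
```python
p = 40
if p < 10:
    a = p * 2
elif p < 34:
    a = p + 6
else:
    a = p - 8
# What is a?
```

Trace:
`p = 40` → p = 40
`if p < 10: ...` → p < 10 is False, p < 34 is False, take else branch → a = 32
So a = 32

Answer: 32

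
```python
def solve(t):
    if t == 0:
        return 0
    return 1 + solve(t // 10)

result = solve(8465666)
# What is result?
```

Count of digits of 8465666: 7

Answer: 7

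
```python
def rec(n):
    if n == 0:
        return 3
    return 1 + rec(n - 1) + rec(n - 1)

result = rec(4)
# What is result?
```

rec(n) = 1 + 2·rec(n-1), rec(0)=3. Closed form: (3+1)·2^4 - 1 = 63.

Answer: 63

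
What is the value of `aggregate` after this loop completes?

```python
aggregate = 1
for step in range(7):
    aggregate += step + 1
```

Start at 1, add 1 to 7 = 29
`aggregate` takes the values: 1 → 2 → 4 → 7 → 11 → 16 → 22 → 29

Answer: 29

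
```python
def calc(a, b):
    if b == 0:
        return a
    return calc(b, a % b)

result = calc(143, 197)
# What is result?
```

calc(143, 197) -> calc(197, 143) -> calc(143, 54) -> calc(54, 35) -> calc(35, 19) -> calc(19, 16) -> calc(16, 3) -> calc(3, 1) -> calc(1, 0) -> 1

Answer: 1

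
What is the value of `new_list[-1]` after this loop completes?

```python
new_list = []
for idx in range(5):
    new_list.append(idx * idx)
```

Last element of squares 0 to 4
`new_list` takes the values: [] → [0] → [0, 1] → [0, 1, 4] → [0, 1, 4, 9] → [0, 1, 4, 9, 16]
So `new_list[-1]` = 16

Answer: 16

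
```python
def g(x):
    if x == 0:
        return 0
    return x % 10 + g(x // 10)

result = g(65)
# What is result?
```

Sum of digits of 65: 5 + 6 = 11

Answer: 11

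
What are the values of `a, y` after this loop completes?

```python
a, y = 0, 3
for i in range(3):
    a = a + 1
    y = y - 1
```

a goes 0→3, y goes 3→0
`a, y` takes the values: (0, 3) → (1, 3) → (1, 2) → (2, 2) → (2, 1) → (3, 1) → (3, 0)

Answer: 3, 0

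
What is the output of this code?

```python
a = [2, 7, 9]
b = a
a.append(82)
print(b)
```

Key concept: basic list aliasing.
Step by step:
`a = [2, 7, 9]` → a = [2, 7, 9]
`b = a` → b = [2, 7, 9] (same object as a)
`a.append(82)` → a = [2, 7, 9, 82] (same object as b); b = [2, 7, 9, 82] (same object as a)
`print(b)` → prints [2, 7, 9, 82]

Answer: [2, 7, 9, 82]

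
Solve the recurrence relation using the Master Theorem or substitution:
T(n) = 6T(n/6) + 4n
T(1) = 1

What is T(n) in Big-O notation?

By Master Theorem: a=6, b=6, f(n)=4n. Since log_6(6) = 1 and f(n) = Θ(n^1), Case 2 applies. T(n) = O(n log n).

Answer: O(n log n)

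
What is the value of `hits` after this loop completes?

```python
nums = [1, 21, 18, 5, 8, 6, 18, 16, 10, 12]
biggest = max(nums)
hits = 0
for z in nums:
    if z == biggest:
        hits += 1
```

Count of max value 21 in [1, 21, 18, 5, 8, 6, 18, 16, 10, 12]
`hits` takes the values: 0 → 1

Answer: 1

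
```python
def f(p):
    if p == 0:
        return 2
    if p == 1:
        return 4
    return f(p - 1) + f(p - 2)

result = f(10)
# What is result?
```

Build up from base cases: f(0)=2, f(1)=4, f(2)=6, f(3)=10, f(4)=16, f(5)=26, f(6)=42, ..., f(10)=288

Answer: 288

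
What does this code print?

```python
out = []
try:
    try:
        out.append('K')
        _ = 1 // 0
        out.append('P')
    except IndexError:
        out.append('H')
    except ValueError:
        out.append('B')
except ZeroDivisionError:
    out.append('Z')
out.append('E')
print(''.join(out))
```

Execution trace: 'K' (try body) → 'Z' (outer except ZeroDivisionError) → 'E' (after the try/except). Output: KZE

Answer: KZE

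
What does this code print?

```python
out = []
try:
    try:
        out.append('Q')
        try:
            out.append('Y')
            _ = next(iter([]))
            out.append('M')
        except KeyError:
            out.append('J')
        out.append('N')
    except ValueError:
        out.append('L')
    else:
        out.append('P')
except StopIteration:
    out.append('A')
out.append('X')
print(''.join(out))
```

Execution trace: 'Q' (try body) → 'Y' (inner try body) → 'A' (outer except StopIteration) → 'X' (after the try/except). Output: QYAX

Answer: QYAX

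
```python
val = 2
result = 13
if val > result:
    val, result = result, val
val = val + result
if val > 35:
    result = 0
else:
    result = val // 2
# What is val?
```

Trace:
`val = 2` → val = 2
`result = 13` → result = 13
`if val > result: ...` → val > result is False → no variable changes
`val = val + result` → val = 15
`if val > 35: ...` → val > 35 is False, take else branch → result = 7
So val = 15

Answer: 15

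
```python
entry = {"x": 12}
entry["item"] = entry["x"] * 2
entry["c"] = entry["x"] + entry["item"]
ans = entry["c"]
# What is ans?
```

Trace:
`entry = {"x": 12}` → entry = {'x': 12}
`entry["item"] = entry["x"] * 2` → entry = {'x': 12, 'item': 24}
`entry["c"] = entry["x"] + entry["item"]` → entry = {'x': 12, 'item': 24, 'c': 36}
`ans = entry["c"]` → ans = 36
So ans = 36

Answer: 36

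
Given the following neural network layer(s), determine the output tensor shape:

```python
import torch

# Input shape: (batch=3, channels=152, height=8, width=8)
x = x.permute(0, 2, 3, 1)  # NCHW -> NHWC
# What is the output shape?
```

Input: (3, 152, 8, 8) -> Output: (3, 8, 8, 152)

Answer: (3, 8, 8, 152)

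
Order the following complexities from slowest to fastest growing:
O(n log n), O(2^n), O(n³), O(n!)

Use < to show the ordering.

Ordered by growth rate: O(n log n) < O(n³) < O(2^n) < O(n!)

Answer: O(n log n) < O(n³) < O(2^n) < O(n!)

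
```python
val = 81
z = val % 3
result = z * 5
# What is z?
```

Trace:
`val = 81` → val = 81
`z = val % 3` → z = 0
`result = z * 5` → result = 0
So z = 0

Answer: 0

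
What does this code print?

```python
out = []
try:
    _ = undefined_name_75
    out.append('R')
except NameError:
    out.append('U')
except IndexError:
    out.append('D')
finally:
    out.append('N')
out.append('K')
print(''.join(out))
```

Execution trace: 'U' (except NameError) → 'N' (finally) → 'K' (after the try/except). Output: UNK

Answer: UNK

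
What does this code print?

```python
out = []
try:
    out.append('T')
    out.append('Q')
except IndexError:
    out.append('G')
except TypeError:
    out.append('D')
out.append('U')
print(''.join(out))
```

Execution trace: 'T' (try body) → 'Q' (try body, no exception) → 'U' (after the try/except). Output: TQU

Answer: TQU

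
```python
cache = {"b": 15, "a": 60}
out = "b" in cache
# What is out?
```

Trace:
`cache = {"b": 15, "a": 60}` → cache = {'b': 15, 'a': 60}
`out = "b" in cache` → out = True
So out = True

Answer: True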